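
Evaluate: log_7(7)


We need the exponent such that 7^? = 7
7^1 = 7
Therefore log_7(7) = 1

1


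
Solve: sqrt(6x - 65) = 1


Square both sides: 6x - 65 = 1^2 = 1
6x = 1 + 65 = 66
x = 11
Check: sqrt(6*11 - 65) = sqrt(1) = 1 ✓

x = 11


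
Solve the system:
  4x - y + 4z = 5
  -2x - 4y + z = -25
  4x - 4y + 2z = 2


Using Cramer's rule. Expand each determinant along the first row.
D  = 4*[(-4)*2 - 1*(-4)] - (-1)*[(-2)*2 - 1*4] + 4*[(-2)*(-4) - (-4)*4]
  = 4*(-4) - (-1)*(-8) + 4*(24) = 72
Dx = 5*[(-4)*2 - 1*(-4)] - (-1)*[(-25)*2 - 1*2] + 4*[(-25)*(-4) - (-4)*2]
  = 5*(-4) - (-1)*(-52) + 4*(108) = 360
Dy = 4*[(-25)*2 - 1*2] - 5*[(-2)*2 - 1*4] + 4*[(-2)*2 - (-25)*4]
  = 4*(-52) - 5*(-8) + 4*(96) = 216
Dz = 4*[(-4)*2 - (-25)*(-4)] - (-1)*[(-2)*2 - (-25)*4] + 5*[(-2)*(-4) - (-4)*4]
  = 4*(-108) - (-1)*(96) + 5*(24) = -216
x = Dx/D = 360/72 = 5, y = Dy/D = 216/72 = 3, z = Dz/D = -216/72 = -3
Check eq1: (4)(5) + (-1)(3) + (4)(-3) = 5 = 5 ✓
Check eq2: (-2)(5) + (-4)(3) + (1)(-3) = -25 = -25 ✓
Check eq3: (4)(5) + (-4)(3) + (2)(-3) = 2 = 2 ✓

x = 5, y = 3, z = -3


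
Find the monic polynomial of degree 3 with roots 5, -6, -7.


A monic polynomial with roots 5, -6, -7 is:
p(x) = (x - 5)(x + 6)(x + 7)
After multiplying by (x - 5): x - 5
After multiplying by (x + 6): x^2 + x - 30
After multiplying by (x + 7): x^3 + 8x^2 - 23x - 210

x^3 + 8x^2 - 23x - 210


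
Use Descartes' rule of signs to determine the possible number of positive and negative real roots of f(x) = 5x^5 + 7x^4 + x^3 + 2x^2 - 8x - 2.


Descartes' rule of signs:

For positive roots, count sign changes in f(x) = 5x^5 + 7x^4 + x^3 + 2x^2 - 8x - 2:
Signs of coefficients: +, +, +, +, -, -
Number of sign changes: 1
Possible positive real roots: 1

For negative roots, examine f(-x) = -5x^5 + 7x^4 - x^3 + 2x^2 + 8x - 2:
Signs of coefficients: -, +, -, +, +, -
Number of sign changes: 4
Possible negative real roots: 4, 2, 0

Positive roots: 1; Negative roots: 4 or 2 or 0


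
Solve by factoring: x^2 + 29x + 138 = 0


We need two numbers that multiply to 138 and add to 29.
Those numbers are 6 and 23 (since 6 * 23 = 138 and 6 + 23 = 29).
So x^2 + 29x + 138 = (x + 6)(x + 23) = 0
Setting each factor to zero: x = -6 or x = -23

x = -23, x = -6


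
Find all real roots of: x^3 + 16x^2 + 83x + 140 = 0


Let p(x) = x^3 + 16x^2 + 83x + 140. By the rational root theorem (leading coefficient 1), any rational root is an integer divisor of 140: try ±1, ±2, ... in turn.
Test x = 1: value = 240 ≠ 0.
Test x = -1: value = 72 ≠ 0.
Test x = 2: value = 378 ≠ 0.
Test x = -2: value = 30 ≠ 0.
Test x = 4: value = 792 ≠ 0.
Test x = -4: value = 0 ✓, so (x + 4) is a factor.
Synthetic division by (x + 4): bring down 1; 1(-4) + 16 = 12; 12(-4) + 83 = 35; 35(-4) + 140 = 0 → quotient x^2 + 12x + 35, remainder 0.
Solve the quadratic x^2 + 12x + 35 = 0: discriminant = 12^2 - 4(1)(35) = 144 - 140 = 4.
sqrt(4) = 2, so x = (-12 ± 2)/2: x = -5 or x = -7.

x = -7, x = -5, x = -4


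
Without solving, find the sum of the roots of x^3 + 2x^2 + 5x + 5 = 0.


By Vieta's formulas for x^3 + bx^2 + cx + d = 0:
  r1 + r2 + r3 = -b/a = -2
  r1*r2 + r1*r3 + r2*r3 = c/a = 5
  r1*r2*r3 = -d/a = -5


Sum = -2


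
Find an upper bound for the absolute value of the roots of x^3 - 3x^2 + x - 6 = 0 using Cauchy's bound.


Cauchy's bound: all roots r satisfy |r| <= 1 + max(|a_i/a_n|) for i = 0,...,n-1
where a_n is the leading coefficient.

Coefficients: [1, -3, 1, -6]
Leading coefficient a_n = 1
Ratios |a_i/a_n|: 3, 1, 6
Maximum ratio: 6
Cauchy's bound: |r| <= 1 + 6 = 7

Upper bound = 7


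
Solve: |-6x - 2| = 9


An absolute value equation |expr| = 9 gives two cases:
Case 1: -6x - 2 = 9
  -6x = 11, so x = -11/6
Case 2: -6x - 2 = -9
  -6x = -7, so x = 7/6

x = -11/6, x = 7/6


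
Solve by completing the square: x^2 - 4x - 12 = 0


Start: x^2 - 4x - 12 = 0
Move constant: x^2 - 4x = 12
Half of -4 is -2, squared is 4
Add 4 to both sides: x^2 - 4x + 4 = 16
(x - 2)^2 = 16
x - 2 = ±4
x = 2 + 4 = 6 or x = 2 - 4 = -2

x = -2, x = 6


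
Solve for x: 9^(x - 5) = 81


Express both sides with the same base.
81 = 9^2
Since the bases match, equate exponents: x - 5 = 2
So x = 2 - (-5) = 7

x = 7


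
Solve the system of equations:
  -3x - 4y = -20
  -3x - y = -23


Using Cramer's rule:
Determinant D = (-3)(-1) - (-3)(-4) = 3 - 12 = -9
Dx = (-20)(-1) - (-23)(-4) = 20 - 92 = -72
Dy = (-3)(-23) - (-3)(-20) = 69 - 60 = 9
x = Dx/D = -72/-9 = 8
y = Dy/D = 9/-9 = -1

x = 8, y = -1


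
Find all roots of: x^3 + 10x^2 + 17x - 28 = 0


Let p(x) = x^3 + 10x^2 + 17x - 28. By the rational root theorem (leading coefficient 1), any rational root is an integer divisor of 28: try ±1, ±2, ... in turn.
Test x = 1: value = 0 ✓, so (x - 1) is a factor.
Synthetic division by (x - 1): bring down 1; 1(1) + 10 = 11; 11(1) + 17 = 28; 28(1) - 28 = 0 → quotient x^2 + 11x + 28, remainder 0.
Solve the quadratic x^2 + 11x + 28 = 0: discriminant = 11^2 - 4(1)(28) = 121 - 112 = 9.
sqrt(9) = 3, so x = (-11 ± 3)/2: x = -4 or x = -7.
Collecting all roots found:

x = -7, x = -4, x = 1


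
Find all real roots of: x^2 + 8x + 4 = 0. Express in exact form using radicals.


Using the quadratic formula: x = (-b ± sqrt(b^2 - 4ac)) / (2a)
Here a = 1, b = 8, c = 4
Discriminant = b^2 - 4ac = 8^2 - 4(1)(4) = 64 - 16 = 48
Since discriminant = 48 > 0, there are two real roots.
x = (-8 ± 4*sqrt(3)) / 2
Simplifying: x = -4 ± 2*sqrt(3)
Numerically: x ≈ -0.5359 or x ≈ -7.4641

x = -4 + 2*sqrt(3) or x = -4 - 2*sqrt(3)


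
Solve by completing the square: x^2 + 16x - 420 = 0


Start: x^2 + 16x - 420 = 0
Move constant: x^2 + 16x = 420
Half of 16 is 8, squared is 64
Add 64 to both sides: x^2 + 16x + 64 = 484
(x + 8)^2 = 484
x + 8 = ±22
x = -8 + 22 = 14 or x = -8 - 22 = -30

x = -30, x = 14


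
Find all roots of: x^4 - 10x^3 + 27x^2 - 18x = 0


The constant term is 0, so x = 0 is a root. Factor out x:
  x^3 - 10x^2 + 27x - 18 = 0
Let p(x) = x^3 - 10x^2 + 27x - 18. By the rational root theorem (leading coefficient 1), any rational root is an integer divisor of 18: try ±1, ±2, ... in turn.
Test x = 1: value = 0 ✓, so (x - 1) is a factor.
Synthetic division by (x - 1): bring down 1; 1(1) - 10 = -9; (-9)(1) + 27 = 18; 18(1) - 18 = 0 → quotient x^2 - 9x + 18, remainder 0.
Solve the quadratic x^2 - 9x + 18 = 0: discriminant = (-9)^2 - 4(1)(18) = 81 - 72 = 9.
sqrt(9) = 3, so x = (9 ± 3)/2: x = 6 or x = 3.
Collecting all roots found:

x = 0, x = 1, x = 3, x = 6


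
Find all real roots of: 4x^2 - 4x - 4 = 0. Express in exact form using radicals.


Using the quadratic formula: x = (-b ± sqrt(b^2 - 4ac)) / (2a)
Here a = 4, b = -4, c = -4
Discriminant = b^2 - 4ac = (-4)^2 - 4(4)(-4) = 16 + 64 = 80
Since discriminant = 80 > 0, there are two real roots.
x = (4 ± 4*sqrt(5)) / 8
Simplifying: x = (1 ± sqrt(5)) / 2
Numerically: x ≈ 1.6180 or x ≈ -0.6180

x = (1 + sqrt(5)) / 2 or x = (1 - sqrt(5)) / 2


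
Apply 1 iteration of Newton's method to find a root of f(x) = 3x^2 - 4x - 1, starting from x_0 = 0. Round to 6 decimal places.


Newton's method: x_(n+1) = x_n - f(x_n)/f'(x_n)
f(x) = 3x^2 - 4x - 1
f'(x) = 6x - 4

Iteration 1:
  f(0.000000) = -1.000000
  f'(0.000000) = -4.000000
  x_1 = 0.000000 - (-1.000000)/(-4.000000) = -0.250000

x_1 = -0.250000


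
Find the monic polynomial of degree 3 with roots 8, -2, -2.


A monic polynomial with roots 8, -2, -2 is:
p(x) = (x - 8)(x + 2)(x + 2)
After multiplying by (x - 8): x - 8
After multiplying by (x + 2): x^2 - 6x - 16
After multiplying by (x + 2): x^3 - 4x^2 - 28x - 32

x^3 - 4x^2 - 28x - 32


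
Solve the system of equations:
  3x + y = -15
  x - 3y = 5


Using Cramer's rule:
Determinant D = (3)(-3) - (1)(1) = -9 - 1 = -10
Dx = (-15)(-3) - (5)(1) = 45 - 5 = 40
Dy = (3)(5) - (1)(-15) = 15 + 15 = 30
x = Dx/D = 40/-10 = -4
y = Dy/D = 30/-10 = -3

x = -4, y = -3


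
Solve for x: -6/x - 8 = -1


Subtract -8 from both sides: -6/x = 7
Multiply both sides by x: -6 = 7 * x
Divide by 7: x = -6/7

x = -6/7


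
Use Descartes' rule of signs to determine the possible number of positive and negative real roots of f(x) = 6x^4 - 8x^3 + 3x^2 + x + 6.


Descartes' rule of signs:

For positive roots, count sign changes in f(x) = 6x^4 - 8x^3 + 3x^2 + x + 6:
Signs of coefficients: +, -, +, +, +
Number of sign changes: 2
Possible positive real roots: 2, 0

For negative roots, examine f(-x) = 6x^4 + 8x^3 + 3x^2 - x + 6:
Signs of coefficients: +, +, +, -, +
Number of sign changes: 2
Possible negative real roots: 2, 0

Positive roots: 2 or 0; Negative roots: 2 or 0


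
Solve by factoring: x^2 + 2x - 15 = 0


We need two numbers that multiply to -15 and add to 2.
Those numbers are -3 and 5 (since (-3) * 5 = -15 and (-3) + 5 = 2).
So x^2 + 2x - 15 = (x - 3)(x + 5) = 0
Setting each factor to zero: x = 3 or x = -5

x = -5, x = 3


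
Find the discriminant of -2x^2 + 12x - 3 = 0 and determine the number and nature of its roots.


For ax^2 + bx + c = 0, discriminant D = b^2 - 4ac
Here a = -2, b = 12, c = -3
D = (12)^2 - 4(-2)(-3) = 144 - 24 = 120

D = 120 > 0 but not a perfect square
The equation has 2 distinct real irrational roots.

Discriminant = 120, 2 distinct real irrational roots


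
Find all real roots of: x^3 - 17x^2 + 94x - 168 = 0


Let p(x) = x^3 - 17x^2 + 94x - 168. By the rational root theorem (leading coefficient 1), any rational root is an integer divisor of 168: try ±1, ±2, ... in turn.
Test x = 1: value = -90 ≠ 0.
Test x = -1: value = -280 ≠ 0.
Test x = 2: value = -40 ≠ 0.
Test x = -2: value = -432 ≠ 0.
Test x = 3: value = -12 ≠ 0.
Test x = -3: value = -630 ≠ 0.
Test x = 4: value = 0 ✓, so (x - 4) is a factor.
Synthetic division by (x - 4): bring down 1; 1(4) - 17 = -13; (-13)(4) + 94 = 42; 42(4) - 168 = 0 → quotient x^2 - 13x + 42, remainder 0.
Solve the quadratic x^2 - 13x + 42 = 0: discriminant = (-13)^2 - 4(1)(42) = 169 - 168 = 1.
sqrt(1) = 1, so x = (13 ± 1)/2: x = 7 or x = 6.

x = 4, x = 6, x = 7


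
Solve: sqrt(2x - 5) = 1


Square both sides: 2x - 5 = 1^2 = 1
2x = 1 + 5 = 6
x = 3
Check: sqrt(2*3 - 5) = sqrt(1) = 1 ✓

x = 3


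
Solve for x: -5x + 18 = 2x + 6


Starting with: -5x + 18 = 2x + 6
Move all x terms to left: (-5 - 2)x = 6 - 18
Simplify: -7x = -12
Divide both sides by -7: x = 12/7

x = 12/7


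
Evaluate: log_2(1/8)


We need the exponent such that 2^? = 1/8
2^(-3) = 1/2^3 = 1/8
Therefore log_2(1/8) = -3

-3


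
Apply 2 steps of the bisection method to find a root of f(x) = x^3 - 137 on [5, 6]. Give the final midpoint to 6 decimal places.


f(x) = x^3 - 137
f(5) = -12 < 0
f(6) = 79 > 0

Step 1: midpoint = (5.000000 + 6.000000)/2 = 5.500000
  f(5.500000) = 29.375000
  f(mid) > 0, so root is in [5.000000, 5.500000]

Step 2: midpoint = (5.000000 + 5.500000)/2 = 5.250000
  f(5.250000) = 7.703125
  f(mid) > 0, so root is in [5.000000, 5.250000]

midpoint = 5.250000


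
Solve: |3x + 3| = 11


An absolute value equation |expr| = 11 gives two cases:
Case 1: 3x + 3 = 11
  3x = 8, so x = 8/3
Case 2: 3x + 3 = -11
  3x = -14, so x = -14/3

x = -14/3, x = 8/3


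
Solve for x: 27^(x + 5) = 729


Express both sides with the same base.
729 = 27^2
Since the bases match, equate exponents: x + 5 = 2
So x = 2 - (5) = -3

x = -3


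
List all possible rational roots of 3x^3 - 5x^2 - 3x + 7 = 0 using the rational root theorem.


Rational root theorem: possible roots are ±p/q where:
  p divides the constant term (7): p ∈ {1, 7}
  q divides the leading coefficient (3): q ∈ {1, 3}

All possible rational roots: -7, -7/3, -1, -1/3, 1/3, 1, 7/3, 7

-7, -7/3, -1, -1/3, 1/3, 1, 7/3, 7


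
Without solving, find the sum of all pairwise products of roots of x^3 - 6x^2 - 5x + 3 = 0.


By Vieta's formulas for x^3 + bx^2 + cx + d = 0:
  r1 + r2 + r3 = -b/a = 6
  r1*r2 + r1*r3 + r2*r3 = c/a = -5
  r1*r2*r3 = -d/a = -3


Sum of pairwise products = -5


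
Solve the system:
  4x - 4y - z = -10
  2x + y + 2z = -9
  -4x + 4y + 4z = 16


Using Cramer's rule. Expand each determinant along the first row.
D  = 4*[1*4 - 2*4] - (-4)*[2*4 - 2*(-4)] + (-1)*[2*4 - 1*(-4)]
  = 4*(-4) - (-4)*(16) + (-1)*(12) = 36
Dx = (-10)*[1*4 - 2*4] - (-4)*[(-9)*4 - 2*16] + (-1)*[(-9)*4 - 1*16]
  = (-10)*(-4) - (-4)*(-68) + (-1)*(-52) = -180
Dy = 4*[(-9)*4 - 2*16] - (-10)*[2*4 - 2*(-4)] + (-1)*[2*16 - (-9)*(-4)]
  = 4*(-68) - (-10)*(16) + (-1)*(-4) = -108
Dz = 4*[1*16 - (-9)*4] - (-4)*[2*16 - (-9)*(-4)] + (-10)*[2*4 - 1*(-4)]
  = 4*(52) - (-4)*(-4) + (-10)*(12) = 72
x = Dx/D = -180/36 = -5, y = Dy/D = -108/36 = -3, z = Dz/D = 72/36 = 2
Check eq1: (4)(-5) + (-4)(-3) + (-1)(2) = -10 = -10 ✓
Check eq2: (2)(-5) + (1)(-3) + (2)(2) = -9 = -9 ✓
Check eq3: (-4)(-5) + (4)(-3) + (4)(2) = 16 = 16 ✓

x = -5, y = -3, z = 2


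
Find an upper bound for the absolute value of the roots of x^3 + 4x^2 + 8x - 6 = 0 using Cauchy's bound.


Cauchy's bound: all roots r satisfy |r| <= 1 + max(|a_i/a_n|) for i = 0,...,n-1
where a_n is the leading coefficient.

Coefficients: [1, 4, 8, -6]
Leading coefficient a_n = 1
Ratios |a_i/a_n|: 4, 8, 6
Maximum ratio: 8
Cauchy's bound: |r| <= 1 + 8 = 9

Upper bound = 9


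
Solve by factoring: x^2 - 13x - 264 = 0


We need two numbers that multiply to -264 and add to -13.
Those numbers are 11 and -24 (since 11 * (-24) = -264 and 11 + (-24) = -13).
So x^2 - 13x - 264 = (x + 11)(x - 24) = 0
Setting each factor to zero: x = -11 or x = 24

x = -11, x = 24


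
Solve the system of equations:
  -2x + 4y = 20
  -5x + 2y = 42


Using Cramer's rule:
Determinant D = (-2)(2) - (-5)(4) = -4 + 20 = 16
Dx = (20)(2) - (42)(4) = 40 - 168 = -128
Dy = (-2)(42) - (-5)(20) = -84 + 100 = 16
x = Dx/D = -128/16 = -8
y = Dy/D = 16/16 = 1

x = -8, y = 1


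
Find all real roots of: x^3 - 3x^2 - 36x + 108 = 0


Let p(x) = x^3 - 3x^2 - 36x + 108. By the rational root theorem (leading coefficient 1), any rational root is an integer divisor of 108: try ±1, ±2, ... in turn.
Test x = 1: value = 70 ≠ 0.
Test x = -1: value = 140 ≠ 0.
Test x = 2: value = 32 ≠ 0.
Test x = -2: value = 160 ≠ 0.
Test x = 3: value = 0 ✓, so (x - 3) is a factor.
Synthetic division by (x - 3): bring down 1; 1(3) - 3 = 0; 0(3) - 36 = -36; (-36)(3) + 108 = 0 → quotient x^2 - 36, remainder 0.
Solve the quadratic x^2 - 36 = 0: discriminant = 0^2 - 4(1)(-36) = 0 + 144 = 144.
sqrt(144) = 12, so x = (0 ± 12)/2: x = 6 or x = -6.

x = -6, x = 3, x = 6


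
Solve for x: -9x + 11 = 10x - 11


Starting with: -9x + 11 = 10x - 11
Move all x terms to left: (-9 - 10)x = -11 - 11
Simplify: -19x = -22
Divide both sides by -19: x = 22/19

x = 22/19


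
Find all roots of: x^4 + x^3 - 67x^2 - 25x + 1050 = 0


Let p(x) = x^4 + x^3 - 67x^2 - 25x + 1050. By the rational root theorem (leading coefficient 1), any rational root is an integer divisor of 1050: try ±1, ±2, ... in turn.
Test x = 1: value = 960 ≠ 0.
Test x = -1: value = 1008 ≠ 0.
Test x = 2: value = 756 ≠ 0.
Test x = -2: value = 840 ≠ 0.
Test x = 3: value = 480 ≠ 0.
Test x = -3: value = 576 ≠ 0.
Test x = 5: value = 0 ✓, so (x - 5) is a factor.
Synthetic division by (x - 5): bring down 1; 1(5) + 1 = 6; 6(5) - 67 = -37; (-37)(5) - 25 = -210; (-210)(5) + 1050 = 0 → quotient x^3 + 6x^2 - 37x - 210, remainder 0.
Continue with the quotient x^3 + 6x^2 - 37x - 210 (candidates must divide 210; re-test x = 5 first in case it repeats).
Test x = 5: value = -120 ≠ 0.
Test x = -5: value = 0 ✓, so (x + 5) is a factor.
Synthetic division by (x + 5): bring down 1; 1(-5) + 6 = 1; 1(-5) - 37 = -42; (-42)(-5) - 210 = 0 → quotient x^2 + x - 42, remainder 0.
Solve the quadratic x^2 + x - 42 = 0: discriminant = 1^2 - 4(1)(-42) = 1 + 168 = 169.
sqrt(169) = 13, so x = (-1 ± 13)/2: x = 6 or x = -7.
Collecting all roots found:

x = -7, x = -5, x = 5, x = 6


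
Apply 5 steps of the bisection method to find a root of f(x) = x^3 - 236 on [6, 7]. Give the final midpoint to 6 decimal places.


f(x) = x^3 - 236
f(6) = -20 < 0
f(7) = 107 > 0

Step 1: midpoint = (6.000000 + 7.000000)/2 = 6.500000
  f(6.500000) = 38.625000
  f(mid) > 0, so root is in [6.000000, 6.500000]

Step 2: midpoint = (6.000000 + 6.500000)/2 = 6.250000
  f(6.250000) = 8.140625
  f(mid) > 0, so root is in [6.000000, 6.250000]

Step 3: midpoint = (6.000000 + 6.250000)/2 = 6.125000
  f(6.125000) = -6.216797
  f(mid) < 0, so root is in [6.125000, 6.250000]

Step 4: midpoint = (6.125000 + 6.250000)/2 = 6.187500
  f(6.187500) = 0.889404
  f(mid) > 0, so root is in [6.125000, 6.187500]

Step 5: midpoint = (6.125000 + 6.187500)/2 = 6.156250
  f(6.156250) = -2.681732
  f(mid) < 0, so root is in [6.156250, 6.187500]

midpoint = 6.156250


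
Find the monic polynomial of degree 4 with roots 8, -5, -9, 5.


A monic polynomial with roots 8, -5, -9, 5 is:
p(x) = (x - 8)(x + 5)(x + 9)(x - 5)
After multiplying by (x - 8): x - 8
After multiplying by (x + 5): x^2 - 3x - 40
After multiplying by (x + 9): x^3 + 6x^2 - 67x - 360
After multiplying by (x - 5): x^4 + x^3 - 97x^2 - 25x + 1800

x^4 + x^3 - 97x^2 - 25x + 1800


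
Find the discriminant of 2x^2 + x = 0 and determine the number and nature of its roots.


For ax^2 + bx + c = 0, discriminant D = b^2 - 4ac
Here a = 2, b = 1, c = 0
D = (1)^2 - 4(2)(0) = 1 - 0 = 1

D = 1 > 0 and is a perfect square (sqrt = 1)
The equation has 2 distinct real rational roots.

Discriminant = 1, 2 distinct real rational roots


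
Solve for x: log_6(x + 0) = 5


Convert to exponential form: x + 0 = 6^5 = 7776
x = 7776 - 0 = 7776
Check: log_6(7776 + 0) = log_6(7776) = log_6(7776) = 5 ✓

x = 7776


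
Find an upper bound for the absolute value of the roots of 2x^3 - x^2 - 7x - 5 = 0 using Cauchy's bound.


Cauchy's bound: all roots r satisfy |r| <= 1 + max(|a_i/a_n|) for i = 0,...,n-1
where a_n is the leading coefficient.

Coefficients: [2, -1, -7, -5]
Leading coefficient a_n = 2
Ratios |a_i/a_n|: 1/2, 7/2, 5/2
Maximum ratio: 7/2
Cauchy's bound: |r| <= 1 + 7/2 = 9/2

Upper bound = 9/2


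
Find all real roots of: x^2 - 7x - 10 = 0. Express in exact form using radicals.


Using the quadratic formula: x = (-b ± sqrt(b^2 - 4ac)) / (2a)
Here a = 1, b = -7, c = -10
Discriminant = b^2 - 4ac = (-7)^2 - 4(1)(-10) = 49 + 40 = 89
Since discriminant = 89 > 0, there are two real roots.
x = (7 ± sqrt(89)) / 2
Numerically: x ≈ 8.2170 or x ≈ -1.2170

x = (7 + sqrt(89)) / 2 or x = (7 - sqrt(89)) / 2


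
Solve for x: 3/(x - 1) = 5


Multiply both sides by (x - 1): 3 = 5(x - 1)
Distribute: 3 = 5x - 5
5x = 3 + 5 = 8
x = 8/5

x = 8/5


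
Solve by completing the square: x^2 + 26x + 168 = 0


Start: x^2 + 26x + 168 = 0
Move constant: x^2 + 26x = -168
Half of 26 is 13, squared is 169
Add 169 to both sides: x^2 + 26x + 169 = 1
(x + 13)^2 = 1
x + 13 = ±1
x = -13 + 1 = -12 or x = -13 - 1 = -14

x = -14, x = -12


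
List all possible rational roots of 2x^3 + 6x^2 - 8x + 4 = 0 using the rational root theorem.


Rational root theorem: possible roots are ±p/q where:
  p divides the constant term (4): p ∈ {1, 2, 4}
  q divides the leading coefficient (2): q ∈ {1, 2}

All possible rational roots: -4, -2, -1, -1/2, 1/2, 1, 2, 4

-4, -2, -1, -1/2, 1/2, 1, 2, 4


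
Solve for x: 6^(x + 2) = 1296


Express both sides with the same base.
1296 = 6^4
Since the bases match, equate exponents: x + 2 = 4
So x = 4 - (2) = 2

x = 2


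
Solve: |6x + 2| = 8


An absolute value equation |expr| = 8 gives two cases:
Case 1: 6x + 2 = 8
  6x = 6, so x = 1
Case 2: 6x + 2 = -8
  6x = -10, so x = -5/3

x = -5/3, x = 1


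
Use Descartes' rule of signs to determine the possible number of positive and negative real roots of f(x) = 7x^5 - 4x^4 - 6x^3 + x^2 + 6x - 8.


Descartes' rule of signs:

For positive roots, count sign changes in f(x) = 7x^5 - 4x^4 - 6x^3 + x^2 + 6x - 8:
Signs of coefficients: +, -, -, +, +, -
Number of sign changes: 3
Possible positive real roots: 3, 1

For negative roots, examine f(-x) = -7x^5 - 4x^4 + 6x^3 + x^2 - 6x - 8:
Signs of coefficients: -, -, +, +, -, -
Number of sign changes: 2
Possible negative real roots: 2, 0

Positive roots: 3 or 1; Negative roots: 2 or 0


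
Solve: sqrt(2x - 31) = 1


Square both sides: 2x - 31 = 1^2 = 1
2x = 1 + 31 = 32
x = 16
Check: sqrt(2*16 - 31) = sqrt(1) = 1 ✓

x = 16


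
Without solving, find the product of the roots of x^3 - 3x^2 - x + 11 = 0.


By Vieta's formulas for x^3 + bx^2 + cx + d = 0:
  r1 + r2 + r3 = -b/a = 3
  r1*r2 + r1*r3 + r2*r3 = c/a = -1
  r1*r2*r3 = -d/a = -11


Product = -11


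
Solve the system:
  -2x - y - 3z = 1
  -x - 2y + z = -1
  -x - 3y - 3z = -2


Using Cramer's rule. Expand each determinant along the first row.
D  = (-2)*[(-2)*(-3) - 1*(-3)] - (-1)*[(-1)*(-3) - 1*(-1)] + (-3)*[(-1)*(-3) - (-2)*(-1)]
  = (-2)*(9) - (-1)*(4) + (-3)*(1) = -17
Dx = 1*[(-2)*(-3) - 1*(-3)] - (-1)*[(-1)*(-3) - 1*(-2)] + (-3)*[(-1)*(-3) - (-2)*(-2)]
  = 1*(9) - (-1)*(5) + (-3)*(-1) = 17
Dy = (-2)*[(-1)*(-3) - 1*(-2)] - 1*[(-1)*(-3) - 1*(-1)] + (-3)*[(-1)*(-2) - (-1)*(-1)]
  = (-2)*(5) - 1*(4) + (-3)*(1) = -17
Dz = (-2)*[(-2)*(-2) - (-1)*(-3)] - (-1)*[(-1)*(-2) - (-1)*(-1)] + 1*[(-1)*(-3) - (-2)*(-1)]
  = (-2)*(1) - (-1)*(1) + 1*(1) = 0
x = Dx/D = 17/-17 = -1, y = Dy/D = -17/-17 = 1, z = Dz/D = 0/-17 = 0
Check eq1: (-2)(-1) + (-1)(1) + (-3)(0) = 1 = 1 ✓
Check eq2: (-1)(-1) + (-2)(1) + (1)(0) = -1 = -1 ✓
Check eq3: (-1)(-1) + (-3)(1) + (-3)(0) = -2 = -2 ✓

x = -1, y = 1, z = 0


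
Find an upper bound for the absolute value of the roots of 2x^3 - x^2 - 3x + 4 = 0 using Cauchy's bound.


Cauchy's bound: all roots r satisfy |r| <= 1 + max(|a_i/a_n|) for i = 0,...,n-1
where a_n is the leading coefficient.

Coefficients: [2, -1, -3, 4]
Leading coefficient a_n = 2
Ratios |a_i/a_n|: 1/2, 3/2, 2
Maximum ratio: 2
Cauchy's bound: |r| <= 1 + 2 = 3

Upper bound = 3


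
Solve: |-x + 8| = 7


An absolute value equation |expr| = 7 gives two cases:
Case 1: -x + 8 = 7
  -x = -1, so x = 1
Case 2: -x + 8 = -7
  -x = -15, so x = 15

x = 1, x = 15


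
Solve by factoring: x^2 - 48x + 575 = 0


We need two numbers that multiply to 575 and add to -48.
Those numbers are -23 and -25 (since (-23) * (-25) = 575 and (-23) + (-25) = -48).
So x^2 - 48x + 575 = (x - 23)(x - 25) = 0
Setting each factor to zero: x = 23 or x = 25

x = 23, x = 25


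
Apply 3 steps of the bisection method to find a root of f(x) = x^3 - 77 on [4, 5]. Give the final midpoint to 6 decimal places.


f(x) = x^3 - 77
f(4) = -13 < 0
f(5) = 48 > 0

Step 1: midpoint = (4.000000 + 5.000000)/2 = 4.500000
  f(4.500000) = 14.125000
  f(mid) > 0, so root is in [4.000000, 4.500000]

Step 2: midpoint = (4.000000 + 4.500000)/2 = 4.250000
  f(4.250000) = -0.234375
  f(mid) < 0, so root is in [4.250000, 4.500000]

Step 3: midpoint = (4.250000 + 4.500000)/2 = 4.375000
  f(4.375000) = 6.740234
  f(mid) > 0, so root is in [4.250000, 4.375000]

midpoint = 4.375000


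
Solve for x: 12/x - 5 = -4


Subtract -5 from both sides: 12/x = 1
Multiply both sides by x: 12 = 1 * x
Divide by 1: x = 12

x = 12


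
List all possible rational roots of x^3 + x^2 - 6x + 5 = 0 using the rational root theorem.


Rational root theorem: possible roots are ±p/q where:
  p divides the constant term (5): p ∈ {1, 5}
  q divides the leading coefficient (1): q ∈ {1}

All possible rational roots: -5, -1, 1, 5

-5, -1, 1, 5


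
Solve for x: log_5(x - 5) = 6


Convert to exponential form: x - 5 = 5^6 = 15625
x = 15625 + 5 = 15630
Check: log_5(15630 - 5) = log_5(15625) = log_5(15625) = 6 ✓

x = 15630


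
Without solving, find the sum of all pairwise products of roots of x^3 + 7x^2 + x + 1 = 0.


By Vieta's formulas for x^3 + bx^2 + cx + d = 0:
  r1 + r2 + r3 = -b/a = -7
  r1*r2 + r1*r3 + r2*r3 = c/a = 1
  r1*r2*r3 = -d/a = -1


Sum of pairwise products = 1


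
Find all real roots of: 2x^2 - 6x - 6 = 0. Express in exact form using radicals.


Using the quadratic formula: x = (-b ± sqrt(b^2 - 4ac)) / (2a)
Here a = 2, b = -6, c = -6
Discriminant = b^2 - 4ac = (-6)^2 - 4(2)(-6) = 36 + 48 = 84
Since discriminant = 84 > 0, there are two real roots.
x = (6 ± 2*sqrt(21)) / 4
Simplifying: x = (3 ± sqrt(21)) / 2
Numerically: x ≈ 3.7913 or x ≈ -0.7913

x = (3 + sqrt(21)) / 2 or x = (3 - sqrt(21)) / 2


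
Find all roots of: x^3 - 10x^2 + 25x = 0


The constant term is 0, so x = 0 is a root. Factor out x:
  x^2 - 10x + 25 = 0
Solve the quadratic x^2 - 10x + 25 = 0: discriminant = (-10)^2 - 4(1)(25) = 100 - 100 = 0.
Discriminant = 0, so a double root: x = 10/2 = 5.
Collecting all roots found:

x = 0, x = 5 (multiplicity 2)


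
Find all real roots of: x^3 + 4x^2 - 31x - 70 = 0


Let p(x) = x^3 + 4x^2 - 31x - 70. By the rational root theorem (leading coefficient 1), any rational root is an integer divisor of 70: try ±1, ±2, ... in turn.
Test x = 1: value = -96 ≠ 0.
Test x = -1: value = -36 ≠ 0.
Test x = 2: value = -108 ≠ 0.
Test x = -2: value = 0 ✓, so (x + 2) is a factor.
Synthetic division by (x + 2): bring down 1; 1(-2) + 4 = 2; 2(-2) - 31 = -35; (-35)(-2) - 70 = 0 → quotient x^2 + 2x - 35, remainder 0.
Solve the quadratic x^2 + 2x - 35 = 0: discriminant = 2^2 - 4(1)(-35) = 4 + 140 = 144.
sqrt(144) = 12, so x = (-2 ± 12)/2: x = 5 or x = -7.

x = -7, x = -2, x = 5


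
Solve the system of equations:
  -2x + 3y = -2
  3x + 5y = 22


Using Cramer's rule:
Determinant D = (-2)(5) - (3)(3) = -10 - 9 = -19
Dx = (-2)(5) - (22)(3) = -10 - 66 = -76
Dy = (-2)(22) - (3)(-2) = -44 + 6 = -38
x = Dx/D = -76/-19 = 4
y = Dy/D = -38/-19 = 2

x = 4, y = 2


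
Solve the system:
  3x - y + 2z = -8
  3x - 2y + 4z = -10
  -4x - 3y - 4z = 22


Using Cramer's rule. Expand each determinant along the first row.
D  = 3*[(-2)*(-4) - 4*(-3)] - (-1)*[3*(-4) - 4*(-4)] + 2*[3*(-3) - (-2)*(-4)]
  = 3*(20) - (-1)*(4) + 2*(-17) = 30
Dx = (-8)*[(-2)*(-4) - 4*(-3)] - (-1)*[(-10)*(-4) - 4*22] + 2*[(-10)*(-3) - (-2)*22]
  = (-8)*(20) - (-1)*(-48) + 2*(74) = -60
Dy = 3*[(-10)*(-4) - 4*22] - (-8)*[3*(-4) - 4*(-4)] + 2*[3*22 - (-10)*(-4)]
  = 3*(-48) - (-8)*(4) + 2*(26) = -60
Dz = 3*[(-2)*22 - (-10)*(-3)] - (-1)*[3*22 - (-10)*(-4)] + (-8)*[3*(-3) - (-2)*(-4)]
  = 3*(-74) - (-1)*(26) + (-8)*(-17) = -60
x = Dx/D = -60/30 = -2, y = Dy/D = -60/30 = -2, z = Dz/D = -60/30 = -2
Check eq1: (3)(-2) + (-1)(-2) + (2)(-2) = -8 = -8 ✓
Check eq2: (3)(-2) + (-2)(-2) + (4)(-2) = -10 = -10 ✓
Check eq3: (-4)(-2) + (-3)(-2) + (-4)(-2) = 22 = 22 ✓

x = -2, y = -2, z = -2


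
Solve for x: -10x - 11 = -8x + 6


Starting with: -10x - 11 = -8x + 6
Move all x terms to left: (-10 + 8)x = 6 + 11
Simplify: -2x = 17
Divide both sides by -2: x = -17/2

x = -17/2


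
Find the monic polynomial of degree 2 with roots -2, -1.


A monic polynomial with roots -2, -1 is:
p(x) = (x + 2)(x + 1)
After multiplying by (x + 2): x + 2
After multiplying by (x + 1): x^2 + 3x + 2

x^2 + 3x + 2


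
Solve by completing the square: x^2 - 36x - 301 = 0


Start: x^2 - 36x - 301 = 0
Move constant: x^2 - 36x = 301
Half of -36 is -18, squared is 324
Add 324 to both sides: x^2 - 36x + 324 = 625
(x - 18)^2 = 625
x - 18 = ±25
x = 18 + 25 = 43 or x = 18 - 25 = -7

x = -7, x = 43


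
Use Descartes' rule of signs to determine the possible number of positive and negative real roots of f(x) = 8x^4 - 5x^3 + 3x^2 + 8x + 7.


Descartes' rule of signs:

For positive roots, count sign changes in f(x) = 8x^4 - 5x^3 + 3x^2 + 8x + 7:
Signs of coefficients: +, -, +, +, +
Number of sign changes: 2
Possible positive real roots: 2, 0

For negative roots, examine f(-x) = 8x^4 + 5x^3 + 3x^2 - 8x + 7:
Signs of coefficients: +, +, +, -, +
Number of sign changes: 2
Possible negative real roots: 2, 0

Positive roots: 2 or 0; Negative roots: 2 or 0


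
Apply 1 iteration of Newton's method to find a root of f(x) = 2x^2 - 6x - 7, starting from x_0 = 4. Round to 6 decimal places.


Newton's method: x_(n+1) = x_n - f(x_n)/f'(x_n)
f(x) = 2x^2 - 6x - 7
f'(x) = 4x - 6

Iteration 1:
  f(4.000000) = 1.000000
  f'(4.000000) = 10.000000
  x_1 = 4.000000 - (1.000000)/(10.000000) = 3.900000

x_1 = 3.900000


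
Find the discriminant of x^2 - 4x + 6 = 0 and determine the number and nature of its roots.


For ax^2 + bx + c = 0, discriminant D = b^2 - 4ac
Here a = 1, b = -4, c = 6
D = (-4)^2 - 4(1)(6) = 16 - 24 = -8

D = -8 < 0
The equation has no real roots (2 complex conjugate roots).

Discriminant = -8, no real roots (2 complex conjugate roots)


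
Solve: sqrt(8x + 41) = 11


Square both sides: 8x + 41 = 11^2 = 121
8x = 121 - 41 = 80
x = 10
Check: sqrt(8*10 + 41) = sqrt(121) = 11 ✓

x = 10


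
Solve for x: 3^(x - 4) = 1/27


Express both sides with the same base.
1/27 = 3^(-3)
Since the bases match, equate exponents: x - 4 = -3
So x = -3 - (-4) = 1

x = 1


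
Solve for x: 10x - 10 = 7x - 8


Starting with: 10x - 10 = 7x - 8
Move all x terms to left: (10 - 7)x = -8 + 10
Simplify: 3x = 2
Divide both sides by 3: x = 2/3

x = 2/3


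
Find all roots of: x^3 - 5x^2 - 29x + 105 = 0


Let p(x) = x^3 - 5x^2 - 29x + 105. By the rational root theorem (leading coefficient 1), any rational root is an integer divisor of 105: try ±1, ±2, ... in turn.
Test x = 1: value = 72 ≠ 0.
Test x = -1: value = 128 ≠ 0.
Test x = 3: value = 0 ✓, so (x - 3) is a factor.
Synthetic division by (x - 3): bring down 1; 1(3) - 5 = -2; (-2)(3) - 29 = -35; (-35)(3) + 105 = 0 → quotient x^2 - 2x - 35, remainder 0.
Solve the quadratic x^2 - 2x - 35 = 0: discriminant = (-2)^2 - 4(1)(-35) = 4 + 140 = 144.
sqrt(144) = 12, so x = (2 ± 12)/2: x = 7 or x = -5.
Collecting all roots found:

x = -5, x = 3, x = 7


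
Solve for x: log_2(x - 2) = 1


Convert to exponential form: x - 2 = 2^1 = 2
x = 2 + 2 = 4
Check: log_2(4 - 2) = log_2(2) = log_2(2) = 1 ✓

x = 4


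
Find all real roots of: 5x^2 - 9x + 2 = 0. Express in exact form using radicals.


Using the quadratic formula: x = (-b ± sqrt(b^2 - 4ac)) / (2a)
Here a = 5, b = -9, c = 2
Discriminant = b^2 - 4ac = (-9)^2 - 4(5)(2) = 81 - 40 = 41
Since discriminant = 41 > 0, there are two real roots.
x = (9 ± sqrt(41)) / 10
Numerically: x ≈ 1.5403 or x ≈ 0.2597

x = (9 + sqrt(41)) / 10 or x = (9 - sqrt(41)) / 10


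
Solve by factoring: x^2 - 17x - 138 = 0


We need two numbers that multiply to -138 and add to -17.
Those numbers are 6 and -23 (since 6 * (-23) = -138 and 6 + (-23) = -17).
So x^2 - 17x - 138 = (x + 6)(x - 23) = 0
Setting each factor to zero: x = -6 or x = 23

x = -6, x = 23


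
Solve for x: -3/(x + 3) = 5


Multiply both sides by (x + 3): -3 = 5(x + 3)
Distribute: -3 = 5x + 15
5x = -3 - 15 = -18
x = -18/5

x = -18/5


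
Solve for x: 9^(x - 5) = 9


Express both sides with the same base.
9 = 9^1
Since the bases match, equate exponents: x - 5 = 1
So x = 1 - (-5) = 6

x = 6


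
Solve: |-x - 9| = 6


An absolute value equation |expr| = 6 gives two cases:
Case 1: -x - 9 = 6
  -x = 15, so x = -15
Case 2: -x - 9 = -6
  -x = 3, so x = -3

x = -15, x = -3


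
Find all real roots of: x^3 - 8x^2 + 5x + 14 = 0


Let p(x) = x^3 - 8x^2 + 5x + 14. By the rational root theorem (leading coefficient 1), any rational root is an integer divisor of 14: try ±1, ±2, ... in turn.
Test x = 1: value = 12 ≠ 0.
Test x = -1: value = 0 ✓, so (x + 1) is a factor.
Synthetic division by (x + 1): bring down 1; 1(-1) - 8 = -9; (-9)(-1) + 5 = 14; 14(-1) + 14 = 0 → quotient x^2 - 9x + 14, remainder 0.
Solve the quadratic x^2 - 9x + 14 = 0: discriminant = (-9)^2 - 4(1)(14) = 81 - 56 = 25.
sqrt(25) = 5, so x = (9 ± 5)/2: x = 7 or x = 2.

x = -1, x = 2, x = 7


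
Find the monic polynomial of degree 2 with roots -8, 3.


A monic polynomial with roots -8, 3 is:
p(x) = (x + 8)(x - 3)
After multiplying by (x + 8): x + 8
After multiplying by (x - 3): x^2 + 5x - 24

x^2 + 5x - 24


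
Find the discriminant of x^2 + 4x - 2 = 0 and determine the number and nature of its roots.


For ax^2 + bx + c = 0, discriminant D = b^2 - 4ac
Here a = 1, b = 4, c = -2
D = (4)^2 - 4(1)(-2) = 16 + 8 = 24

D = 24 > 0 but not a perfect square
The equation has 2 distinct real irrational roots.

Discriminant = 24, 2 distinct real irrational roots


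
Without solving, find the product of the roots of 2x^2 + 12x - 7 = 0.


By Vieta's formulas for ax^2 + bx + c = 0:
  Sum of roots = -b/a
  Product of roots = c/a

Here a = 2, b = 12, c = -7
Sum = -(12)/2 = -6
Product = -7/2 = -7/2

Product = -7/2


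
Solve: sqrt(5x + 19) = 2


Square both sides: 5x + 19 = 2^2 = 4
5x = 4 - 19 = -15
x = -3
Check: sqrt(5*(-3) + 19) = sqrt(4) = 2 ✓

x = -3


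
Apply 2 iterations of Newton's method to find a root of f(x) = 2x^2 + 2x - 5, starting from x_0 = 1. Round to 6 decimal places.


Newton's method: x_(n+1) = x_n - f(x_n)/f'(x_n)
f(x) = 2x^2 + 2x - 5
f'(x) = 4x + 2

Iteration 1:
  f(1.000000) = -1.000000
  f'(1.000000) = 6.000000
  x_1 = 1.000000 - (-1.000000)/(6.000000) = 1.166667

Iteration 2:
  f(1.166667) = 0.055556
  f'(1.166667) = 6.666667
  x_2 = 1.166667 - (0.055556)/(6.666667) = 1.158333

x_2 = 1.158333


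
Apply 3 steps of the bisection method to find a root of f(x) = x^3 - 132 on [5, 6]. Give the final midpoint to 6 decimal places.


f(x) = x^3 - 132
f(5) = -7 < 0
f(6) = 84 > 0

Step 1: midpoint = (5.000000 + 6.000000)/2 = 5.500000
  f(5.500000) = 34.375000
  f(mid) > 0, so root is in [5.000000, 5.500000]

Step 2: midpoint = (5.000000 + 5.500000)/2 = 5.250000
  f(5.250000) = 12.703125
  f(mid) > 0, so root is in [5.000000, 5.250000]

Step 3: midpoint = (5.000000 + 5.250000)/2 = 5.125000
  f(5.125000) = 2.611328
  f(mid) > 0, so root is in [5.000000, 5.125000]

midpoint = 5.125000


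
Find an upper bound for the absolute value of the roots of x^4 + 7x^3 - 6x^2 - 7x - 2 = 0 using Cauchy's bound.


Cauchy's bound: all roots r satisfy |r| <= 1 + max(|a_i/a_n|) for i = 0,...,n-1
where a_n is the leading coefficient.

Coefficients: [1, 7, -6, -7, -2]
Leading coefficient a_n = 1
Ratios |a_i/a_n|: 7, 6, 7, 2
Maximum ratio: 7
Cauchy's bound: |r| <= 1 + 7 = 8

Upper bound = 8


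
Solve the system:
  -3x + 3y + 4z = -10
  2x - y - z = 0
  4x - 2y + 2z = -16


Using Cramer's rule. Expand each determinant along the first row.
D  = (-3)*[(-1)*2 - (-1)*(-2)] - 3*[2*2 - (-1)*4] + 4*[2*(-2) - (-1)*4]
  = (-3)*(-4) - 3*(8) + 4*(0) = -12
Dx = (-10)*[(-1)*2 - (-1)*(-2)] - 3*[0*2 - (-1)*(-16)] + 4*[0*(-2) - (-1)*(-16)]
  = (-10)*(-4) - 3*(-16) + 4*(-16) = 24
Dy = (-3)*[0*2 - (-1)*(-16)] - (-10)*[2*2 - (-1)*4] + 4*[2*(-16) - 0*4]
  = (-3)*(-16) - (-10)*(8) + 4*(-32) = 0
Dz = (-3)*[(-1)*(-16) - 0*(-2)] - 3*[2*(-16) - 0*4] + (-10)*[2*(-2) - (-1)*4]
  = (-3)*(16) - 3*(-32) + (-10)*(0) = 48
x = Dx/D = 24/-12 = -2, y = Dy/D = 0/-12 = 0, z = Dz/D = 48/-12 = -4
Check eq1: (-3)(-2) + (3)(0) + (4)(-4) = -10 = -10 ✓
Check eq2: (2)(-2) + (-1)(0) + (-1)(-4) = 0 = 0 ✓
Check eq3: (4)(-2) + (-2)(0) + (2)(-4) = -16 = -16 ✓

x = -2, y = 0, z = -4


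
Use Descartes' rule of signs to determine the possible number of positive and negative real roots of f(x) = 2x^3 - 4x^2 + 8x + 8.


Descartes' rule of signs:

For positive roots, count sign changes in f(x) = 2x^3 - 4x^2 + 8x + 8:
Signs of coefficients: +, -, +, +
Number of sign changes: 2
Possible positive real roots: 2, 0

For negative roots, examine f(-x) = -2x^3 - 4x^2 - 8x + 8:
Signs of coefficients: -, -, -, +
Number of sign changes: 1
Possible negative real roots: 1

Positive roots: 2 or 0; Negative roots: 1


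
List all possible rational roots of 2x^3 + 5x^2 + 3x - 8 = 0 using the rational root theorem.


Rational root theorem: possible roots are ±p/q where:
  p divides the constant term (-8): p ∈ {1, 2, 4, 8}
  q divides the leading coefficient (2): q ∈ {1, 2}

All possible rational roots: -8, -4, -2, -1, -1/2, 1/2, 1, 2, 4, 8

-8, -4, -2, -1, -1/2, 1/2, 1, 2, 4, 8


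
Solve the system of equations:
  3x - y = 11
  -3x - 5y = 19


Using Cramer's rule:
Determinant D = (3)(-5) - (-3)(-1) = -15 - 3 = -18
Dx = (11)(-5) - (19)(-1) = -55 + 19 = -36
Dy = (3)(19) - (-3)(11) = 57 + 33 = 90
x = Dx/D = -36/-18 = 2
y = Dy/D = 90/-18 = -5

x = 2, y = -5


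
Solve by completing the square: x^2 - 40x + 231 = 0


Start: x^2 - 40x + 231 = 0
Move constant: x^2 - 40x = -231
Half of -40 is -20, squared is 400
Add 400 to both sides: x^2 - 40x + 400 = 169
(x - 20)^2 = 169
x - 20 = ±13
x = 20 + 13 = 33 or x = 20 - 13 = 7

x = 7, x = 33


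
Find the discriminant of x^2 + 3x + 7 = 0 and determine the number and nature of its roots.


For ax^2 + bx + c = 0, discriminant D = b^2 - 4ac
Here a = 1, b = 3, c = 7
D = (3)^2 - 4(1)(7) = 9 - 28 = -19

D = -19 < 0
The equation has no real roots (2 complex conjugate roots).

Discriminant = -19, no real roots (2 complex conjugate roots)


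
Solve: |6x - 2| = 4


An absolute value equation |expr| = 4 gives two cases:
Case 1: 6x - 2 = 4
  6x = 6, so x = 1
Case 2: 6x - 2 = -4
  6x = -2, so x = -1/3

x = -1/3, x = 1


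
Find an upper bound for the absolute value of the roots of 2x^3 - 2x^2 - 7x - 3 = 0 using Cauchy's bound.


Cauchy's bound: all roots r satisfy |r| <= 1 + max(|a_i/a_n|) for i = 0,...,n-1
where a_n is the leading coefficient.

Coefficients: [2, -2, -7, -3]
Leading coefficient a_n = 2
Ratios |a_i/a_n|: 1, 7/2, 3/2
Maximum ratio: 7/2
Cauchy's bound: |r| <= 1 + 7/2 = 9/2

Upper bound = 9/2


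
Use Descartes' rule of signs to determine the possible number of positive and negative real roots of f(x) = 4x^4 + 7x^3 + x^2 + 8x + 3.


Descartes' rule of signs:

For positive roots, count sign changes in f(x) = 4x^4 + 7x^3 + x^2 + 8x + 3:
Signs of coefficients: +, +, +, +, +
Number of sign changes: 0
Possible positive real roots: 0

For negative roots, examine f(-x) = 4x^4 - 7x^3 + x^2 - 8x + 3:
Signs of coefficients: +, -, +, -, +
Number of sign changes: 4
Possible negative real roots: 4, 2, 0

Positive roots: 0; Negative roots: 4 or 2 or 0


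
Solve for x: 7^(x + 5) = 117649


Express both sides with the same base.
117649 = 7^6
Since the bases match, equate exponents: x + 5 = 6
So x = 6 - (5) = 1

x = 1


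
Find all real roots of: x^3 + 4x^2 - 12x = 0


The constant term is 0, so x = 0 is a root. Factor out x:
  x(x^2 + 4x - 12) = 0
Solve the quadratic x^2 + 4x - 12 = 0: discriminant = 4^2 - 4(1)(-12) = 16 + 48 = 64.
sqrt(64) = 8, so x = (-4 ± 8)/2: x = 2 or x = -6.

x = -6, x = 0, x = 2


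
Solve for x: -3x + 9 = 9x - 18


Starting with: -3x + 9 = 9x - 18
Move all x terms to left: (-3 - 9)x = -18 - 9
Simplify: -12x = -27
Divide both sides by -12: x = 9/4

x = 9/4


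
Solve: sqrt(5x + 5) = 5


Square both sides: 5x + 5 = 5^2 = 25
5x = 25 - 5 = 20
x = 4
Check: sqrt(5*4 + 5) = sqrt(25) = 5 ✓

x = 4


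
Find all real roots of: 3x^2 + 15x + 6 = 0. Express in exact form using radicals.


Using the quadratic formula: x = (-b ± sqrt(b^2 - 4ac)) / (2a)
Here a = 3, b = 15, c = 6
Discriminant = b^2 - 4ac = 15^2 - 4(3)(6) = 225 - 72 = 153
Since discriminant = 153 > 0, there are two real roots.
x = (-15 ± 3*sqrt(17)) / 6
Simplifying: x = (-5 ± sqrt(17)) / 2
Numerically: x ≈ -0.4384 or x ≈ -4.5616

x = (-5 + sqrt(17)) / 2 or x = (-5 - sqrt(17)) / 2


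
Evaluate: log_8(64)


We need the exponent such that 8^? = 64
8^2 = 64
Therefore log_8(64) = 2

2


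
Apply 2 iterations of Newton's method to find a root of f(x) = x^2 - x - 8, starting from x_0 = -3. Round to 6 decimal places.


Newton's method: x_(n+1) = x_n - f(x_n)/f'(x_n)
f(x) = x^2 - x - 8
f'(x) = 2x - 1

Iteration 1:
  f(-3.000000) = 4.000000
  f'(-3.000000) = -7.000000
  x_1 = -3.000000 - (4.000000)/(-7.000000) = -2.428571

Iteration 2:
  f(-2.428571) = 0.326531
  f'(-2.428571) = -5.857143
  x_2 = -2.428571 - (0.326531)/(-5.857143) = -2.372822

x_2 = -2.372822


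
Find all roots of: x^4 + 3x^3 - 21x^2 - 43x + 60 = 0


Let p(x) = x^4 + 3x^3 - 21x^2 - 43x + 60. By the rational root theorem (leading coefficient 1), any rational root is an integer divisor of 60: try ±1, ±2, ... in turn.
Test x = 1: value = 0 ✓, so (x - 1) is a factor.
Synthetic division by (x - 1): bring down 1; 1(1) + 3 = 4; 4(1) - 21 = -17; (-17)(1) - 43 = -60; (-60)(1) + 60 = 0 → quotient x^3 + 4x^2 - 17x - 60, remainder 0.
Continue with the quotient x^3 + 4x^2 - 17x - 60 (candidates must divide 60; re-test x = 1 first in case it repeats).
Test x = 1: value = -72 ≠ 0.
Test x = -1: value = -40 ≠ 0.
Test x = 2: value = -70 ≠ 0.
Test x = -2: value = -18 ≠ 0.
Test x = 3: value = -48 ≠ 0.
Test x = -3: value = 0 ✓, so (x + 3) is a factor.
Synthetic division by (x + 3): bring down 1; 1(-3) + 4 = 1; 1(-3) - 17 = -20; (-20)(-3) - 60 = 0 → quotient x^2 + x - 20, remainder 0.
Solve the quadratic x^2 + x - 20 = 0: discriminant = 1^2 - 4(1)(-20) = 1 + 80 = 81.
sqrt(81) = 9, so x = (-1 ± 9)/2: x = 4 or x = -5.
Collecting all roots found:

x = -5, x = -3, x = 1, x = 4
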